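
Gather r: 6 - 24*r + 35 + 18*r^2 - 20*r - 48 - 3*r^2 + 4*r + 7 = 15*r^2 - 40*r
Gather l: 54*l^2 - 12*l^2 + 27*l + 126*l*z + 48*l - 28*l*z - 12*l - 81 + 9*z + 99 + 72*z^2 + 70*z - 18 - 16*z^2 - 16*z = 42*l^2 + l*(98*z + 63) + 56*z^2 + 63*z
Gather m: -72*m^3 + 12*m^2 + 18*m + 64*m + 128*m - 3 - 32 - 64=-72*m^3 + 12*m^2 + 210*m - 99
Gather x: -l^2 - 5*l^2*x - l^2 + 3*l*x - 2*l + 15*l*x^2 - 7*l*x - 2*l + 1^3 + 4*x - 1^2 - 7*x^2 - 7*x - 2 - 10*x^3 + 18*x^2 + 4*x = -2*l^2 - 4*l - 10*x^3 + x^2*(15*l + 11) + x*(-5*l^2 - 4*l + 1) - 2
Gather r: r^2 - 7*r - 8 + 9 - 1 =r^2 - 7*r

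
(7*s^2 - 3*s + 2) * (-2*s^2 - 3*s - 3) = -14*s^4 - 15*s^3 - 16*s^2 + 3*s - 6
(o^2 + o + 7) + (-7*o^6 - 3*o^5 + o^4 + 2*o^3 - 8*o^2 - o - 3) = -7*o^6 - 3*o^5 + o^4 + 2*o^3 - 7*o^2 + 4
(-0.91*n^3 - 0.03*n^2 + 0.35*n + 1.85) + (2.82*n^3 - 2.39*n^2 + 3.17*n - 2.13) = 1.91*n^3 - 2.42*n^2 + 3.52*n - 0.28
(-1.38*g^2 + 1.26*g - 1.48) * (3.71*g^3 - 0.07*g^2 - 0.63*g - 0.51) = -5.1198*g^5 + 4.7712*g^4 - 4.7096*g^3 + 0.0135999999999999*g^2 + 0.2898*g + 0.7548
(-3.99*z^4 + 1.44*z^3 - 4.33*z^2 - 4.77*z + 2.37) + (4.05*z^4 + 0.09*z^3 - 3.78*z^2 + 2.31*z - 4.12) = 0.0599999999999996*z^4 + 1.53*z^3 - 8.11*z^2 - 2.46*z - 1.75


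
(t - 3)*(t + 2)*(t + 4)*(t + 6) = t^4 + 9*t^3 + 8*t^2 - 84*t - 144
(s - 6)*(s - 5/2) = s^2 - 17*s/2 + 15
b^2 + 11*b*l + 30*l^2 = (b + 5*l)*(b + 6*l)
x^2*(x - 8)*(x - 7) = x^4 - 15*x^3 + 56*x^2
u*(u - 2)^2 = u^3 - 4*u^2 + 4*u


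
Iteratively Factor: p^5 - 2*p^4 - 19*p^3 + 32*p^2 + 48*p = (p + 4)*(p^4 - 6*p^3 + 5*p^2 + 12*p) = (p - 4)*(p + 4)*(p^3 - 2*p^2 - 3*p) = (p - 4)*(p - 3)*(p + 4)*(p^2 + p) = p*(p - 4)*(p - 3)*(p + 4)*(p + 1)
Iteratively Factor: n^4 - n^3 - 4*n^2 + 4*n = (n - 2)*(n^3 + n^2 - 2*n) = n*(n - 2)*(n^2 + n - 2) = n*(n - 2)*(n + 2)*(n - 1)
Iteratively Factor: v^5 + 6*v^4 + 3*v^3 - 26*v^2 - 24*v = (v + 3)*(v^4 + 3*v^3 - 6*v^2 - 8*v) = v*(v + 3)*(v^3 + 3*v^2 - 6*v - 8) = v*(v + 3)*(v + 4)*(v^2 - v - 2) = v*(v - 2)*(v + 3)*(v + 4)*(v + 1)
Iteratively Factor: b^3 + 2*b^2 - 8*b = (b - 2)*(b^2 + 4*b) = b*(b - 2)*(b + 4)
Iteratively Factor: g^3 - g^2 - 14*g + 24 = (g + 4)*(g^2 - 5*g + 6) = (g - 2)*(g + 4)*(g - 3)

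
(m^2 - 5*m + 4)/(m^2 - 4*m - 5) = (-m^2 + 5*m - 4)/(-m^2 + 4*m + 5)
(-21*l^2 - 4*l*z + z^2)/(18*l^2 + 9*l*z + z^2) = (-7*l + z)/(6*l + z)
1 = 1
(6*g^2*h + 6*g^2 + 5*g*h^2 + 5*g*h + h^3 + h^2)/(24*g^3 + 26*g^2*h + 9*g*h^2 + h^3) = (h + 1)/(4*g + h)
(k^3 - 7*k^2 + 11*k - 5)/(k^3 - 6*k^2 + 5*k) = (k - 1)/k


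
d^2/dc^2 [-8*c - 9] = 0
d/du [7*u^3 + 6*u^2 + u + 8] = 21*u^2 + 12*u + 1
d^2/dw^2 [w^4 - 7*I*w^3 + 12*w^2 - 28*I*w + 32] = 12*w^2 - 42*I*w + 24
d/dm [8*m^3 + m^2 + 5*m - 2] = 24*m^2 + 2*m + 5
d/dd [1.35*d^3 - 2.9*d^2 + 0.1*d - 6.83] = 4.05*d^2 - 5.8*d + 0.1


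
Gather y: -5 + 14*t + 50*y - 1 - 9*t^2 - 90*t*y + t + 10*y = -9*t^2 + 15*t + y*(60 - 90*t) - 6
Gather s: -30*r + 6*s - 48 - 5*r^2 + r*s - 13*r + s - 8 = -5*r^2 - 43*r + s*(r + 7) - 56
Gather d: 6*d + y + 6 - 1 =6*d + y + 5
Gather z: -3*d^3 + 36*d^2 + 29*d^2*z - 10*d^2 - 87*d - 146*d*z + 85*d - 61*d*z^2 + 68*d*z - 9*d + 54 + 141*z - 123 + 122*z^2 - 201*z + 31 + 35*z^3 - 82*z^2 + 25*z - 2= -3*d^3 + 26*d^2 - 11*d + 35*z^3 + z^2*(40 - 61*d) + z*(29*d^2 - 78*d - 35) - 40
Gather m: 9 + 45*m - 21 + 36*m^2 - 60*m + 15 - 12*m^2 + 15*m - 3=24*m^2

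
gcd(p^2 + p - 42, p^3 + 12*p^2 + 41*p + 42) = p + 7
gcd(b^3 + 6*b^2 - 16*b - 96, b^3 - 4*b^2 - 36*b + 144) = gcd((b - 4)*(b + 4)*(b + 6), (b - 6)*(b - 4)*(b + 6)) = b^2 + 2*b - 24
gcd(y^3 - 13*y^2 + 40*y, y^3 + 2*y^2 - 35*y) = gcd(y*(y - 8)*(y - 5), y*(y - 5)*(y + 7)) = y^2 - 5*y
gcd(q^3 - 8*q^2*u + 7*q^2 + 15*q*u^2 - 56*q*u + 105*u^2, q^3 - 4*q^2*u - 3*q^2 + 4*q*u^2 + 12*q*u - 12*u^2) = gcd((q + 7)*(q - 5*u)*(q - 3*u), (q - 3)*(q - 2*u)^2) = 1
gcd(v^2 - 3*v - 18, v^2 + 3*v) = v + 3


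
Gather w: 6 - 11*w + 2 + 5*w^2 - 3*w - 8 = 5*w^2 - 14*w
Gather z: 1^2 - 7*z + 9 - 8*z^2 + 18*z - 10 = -8*z^2 + 11*z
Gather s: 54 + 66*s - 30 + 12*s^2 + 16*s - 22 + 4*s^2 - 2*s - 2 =16*s^2 + 80*s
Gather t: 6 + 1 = 7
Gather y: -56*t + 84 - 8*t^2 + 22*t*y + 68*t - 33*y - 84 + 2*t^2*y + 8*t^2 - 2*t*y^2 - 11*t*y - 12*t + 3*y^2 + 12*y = y^2*(3 - 2*t) + y*(2*t^2 + 11*t - 21)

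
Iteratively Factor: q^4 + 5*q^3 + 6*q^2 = (q + 2)*(q^3 + 3*q^2) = (q + 2)*(q + 3)*(q^2) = q*(q + 2)*(q + 3)*(q)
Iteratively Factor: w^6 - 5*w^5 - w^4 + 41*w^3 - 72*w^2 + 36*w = (w - 2)*(w^5 - 3*w^4 - 7*w^3 + 27*w^2 - 18*w) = (w - 3)*(w - 2)*(w^4 - 7*w^2 + 6*w) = (w - 3)*(w - 2)*(w + 3)*(w^3 - 3*w^2 + 2*w) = w*(w - 3)*(w - 2)*(w + 3)*(w^2 - 3*w + 2) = w*(w - 3)*(w - 2)^2*(w + 3)*(w - 1)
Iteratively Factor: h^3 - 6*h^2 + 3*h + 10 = (h + 1)*(h^2 - 7*h + 10) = (h - 2)*(h + 1)*(h - 5)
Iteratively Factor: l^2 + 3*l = (l + 3)*(l)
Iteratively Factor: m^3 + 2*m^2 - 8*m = (m + 4)*(m^2 - 2*m) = m*(m + 4)*(m - 2)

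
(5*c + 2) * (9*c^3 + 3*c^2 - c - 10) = 45*c^4 + 33*c^3 + c^2 - 52*c - 20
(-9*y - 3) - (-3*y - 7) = 4 - 6*y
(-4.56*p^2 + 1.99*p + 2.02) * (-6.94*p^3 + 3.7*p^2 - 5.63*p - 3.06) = 31.6464*p^5 - 30.6826*p^4 + 19.017*p^3 + 10.2239*p^2 - 17.462*p - 6.1812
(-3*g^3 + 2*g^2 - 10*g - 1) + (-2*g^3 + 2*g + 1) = -5*g^3 + 2*g^2 - 8*g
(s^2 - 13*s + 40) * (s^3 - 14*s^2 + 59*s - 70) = s^5 - 27*s^4 + 281*s^3 - 1397*s^2 + 3270*s - 2800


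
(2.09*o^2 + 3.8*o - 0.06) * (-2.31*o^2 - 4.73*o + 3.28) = -4.8279*o^4 - 18.6637*o^3 - 10.9802*o^2 + 12.7478*o - 0.1968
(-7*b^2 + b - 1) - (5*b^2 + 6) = -12*b^2 + b - 7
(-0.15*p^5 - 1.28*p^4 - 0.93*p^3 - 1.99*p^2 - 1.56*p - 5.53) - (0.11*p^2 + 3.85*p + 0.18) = -0.15*p^5 - 1.28*p^4 - 0.93*p^3 - 2.1*p^2 - 5.41*p - 5.71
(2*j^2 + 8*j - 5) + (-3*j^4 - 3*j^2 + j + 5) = -3*j^4 - j^2 + 9*j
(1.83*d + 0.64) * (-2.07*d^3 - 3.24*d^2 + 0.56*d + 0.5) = -3.7881*d^4 - 7.254*d^3 - 1.0488*d^2 + 1.2734*d + 0.32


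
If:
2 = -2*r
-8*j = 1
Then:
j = -1/8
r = -1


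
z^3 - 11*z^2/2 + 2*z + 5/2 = (z - 5)*(z - 1)*(z + 1/2)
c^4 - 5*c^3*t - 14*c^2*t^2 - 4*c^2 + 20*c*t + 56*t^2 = (c - 2)*(c + 2)*(c - 7*t)*(c + 2*t)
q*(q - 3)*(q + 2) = q^3 - q^2 - 6*q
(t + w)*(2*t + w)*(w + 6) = 2*t^2*w + 12*t^2 + 3*t*w^2 + 18*t*w + w^3 + 6*w^2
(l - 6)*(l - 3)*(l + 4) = l^3 - 5*l^2 - 18*l + 72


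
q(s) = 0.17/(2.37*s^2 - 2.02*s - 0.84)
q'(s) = 0.17*(2.02 - 4.74*s)/(2.37*s^2 - 2.02*s - 0.84)^2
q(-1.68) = 0.02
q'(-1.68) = 0.02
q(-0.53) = 0.19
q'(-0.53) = 0.96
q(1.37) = 0.20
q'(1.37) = -1.08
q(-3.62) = 0.00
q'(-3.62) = 0.00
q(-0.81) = 0.07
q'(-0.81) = 0.18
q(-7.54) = 0.00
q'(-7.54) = 0.00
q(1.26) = 0.45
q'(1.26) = -4.72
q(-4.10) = 0.00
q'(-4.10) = 0.00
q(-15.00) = 0.00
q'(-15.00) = 0.00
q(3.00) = 0.01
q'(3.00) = -0.01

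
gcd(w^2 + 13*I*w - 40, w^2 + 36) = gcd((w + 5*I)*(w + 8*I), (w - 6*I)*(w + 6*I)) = 1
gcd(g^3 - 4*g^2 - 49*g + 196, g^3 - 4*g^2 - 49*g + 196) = g^3 - 4*g^2 - 49*g + 196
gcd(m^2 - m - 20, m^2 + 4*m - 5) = 1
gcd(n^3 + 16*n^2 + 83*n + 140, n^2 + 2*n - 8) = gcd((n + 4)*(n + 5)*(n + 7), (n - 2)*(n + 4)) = n + 4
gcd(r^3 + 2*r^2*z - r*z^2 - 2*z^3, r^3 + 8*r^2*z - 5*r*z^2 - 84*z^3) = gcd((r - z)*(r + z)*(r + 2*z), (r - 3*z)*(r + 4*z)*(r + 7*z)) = 1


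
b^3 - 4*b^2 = b^2*(b - 4)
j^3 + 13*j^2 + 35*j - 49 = (j - 1)*(j + 7)^2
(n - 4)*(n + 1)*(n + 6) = n^3 + 3*n^2 - 22*n - 24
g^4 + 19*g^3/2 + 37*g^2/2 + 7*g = g*(g + 1/2)*(g + 2)*(g + 7)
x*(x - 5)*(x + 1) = x^3 - 4*x^2 - 5*x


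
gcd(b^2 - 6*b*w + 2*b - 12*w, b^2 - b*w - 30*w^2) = -b + 6*w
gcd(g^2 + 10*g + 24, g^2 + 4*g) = g + 4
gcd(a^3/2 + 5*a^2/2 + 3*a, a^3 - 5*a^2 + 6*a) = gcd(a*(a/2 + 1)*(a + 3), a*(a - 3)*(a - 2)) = a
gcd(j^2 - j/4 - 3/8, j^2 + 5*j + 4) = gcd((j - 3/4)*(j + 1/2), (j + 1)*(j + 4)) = 1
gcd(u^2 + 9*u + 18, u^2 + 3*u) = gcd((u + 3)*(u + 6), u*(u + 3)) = u + 3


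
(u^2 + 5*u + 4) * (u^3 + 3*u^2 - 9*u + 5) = u^5 + 8*u^4 + 10*u^3 - 28*u^2 - 11*u + 20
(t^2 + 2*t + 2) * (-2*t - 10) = -2*t^3 - 14*t^2 - 24*t - 20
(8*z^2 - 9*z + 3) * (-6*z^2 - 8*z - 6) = -48*z^4 - 10*z^3 + 6*z^2 + 30*z - 18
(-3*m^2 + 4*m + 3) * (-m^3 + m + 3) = 3*m^5 - 4*m^4 - 6*m^3 - 5*m^2 + 15*m + 9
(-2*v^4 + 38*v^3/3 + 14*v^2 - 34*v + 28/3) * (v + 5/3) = -2*v^5 + 28*v^4/3 + 316*v^3/9 - 32*v^2/3 - 142*v/3 + 140/9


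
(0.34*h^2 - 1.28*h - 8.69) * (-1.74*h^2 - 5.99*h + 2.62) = -0.5916*h^4 + 0.190599999999999*h^3 + 23.6786*h^2 + 48.6995*h - 22.7678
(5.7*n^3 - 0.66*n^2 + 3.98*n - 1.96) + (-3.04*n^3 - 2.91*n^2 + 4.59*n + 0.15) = 2.66*n^3 - 3.57*n^2 + 8.57*n - 1.81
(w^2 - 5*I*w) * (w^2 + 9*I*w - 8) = w^4 + 4*I*w^3 + 37*w^2 + 40*I*w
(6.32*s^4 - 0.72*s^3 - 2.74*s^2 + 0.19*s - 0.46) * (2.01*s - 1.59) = 12.7032*s^5 - 11.496*s^4 - 4.3626*s^3 + 4.7385*s^2 - 1.2267*s + 0.7314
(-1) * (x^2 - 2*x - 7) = -x^2 + 2*x + 7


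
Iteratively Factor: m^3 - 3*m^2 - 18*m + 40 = (m + 4)*(m^2 - 7*m + 10) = (m - 2)*(m + 4)*(m - 5)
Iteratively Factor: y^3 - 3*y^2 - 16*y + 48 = (y + 4)*(y^2 - 7*y + 12) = (y - 3)*(y + 4)*(y - 4)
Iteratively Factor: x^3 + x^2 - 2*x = (x - 1)*(x^2 + 2*x) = x*(x - 1)*(x + 2)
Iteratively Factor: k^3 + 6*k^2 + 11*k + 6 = (k + 3)*(k^2 + 3*k + 2) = (k + 2)*(k + 3)*(k + 1)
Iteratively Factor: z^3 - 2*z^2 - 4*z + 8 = (z + 2)*(z^2 - 4*z + 4) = (z - 2)*(z + 2)*(z - 2)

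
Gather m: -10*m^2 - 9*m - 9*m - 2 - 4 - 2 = -10*m^2 - 18*m - 8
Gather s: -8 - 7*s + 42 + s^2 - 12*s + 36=s^2 - 19*s + 70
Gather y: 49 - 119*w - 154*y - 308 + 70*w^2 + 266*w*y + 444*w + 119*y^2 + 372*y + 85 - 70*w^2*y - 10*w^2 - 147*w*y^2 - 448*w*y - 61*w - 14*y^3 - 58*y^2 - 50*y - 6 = 60*w^2 + 264*w - 14*y^3 + y^2*(61 - 147*w) + y*(-70*w^2 - 182*w + 168) - 180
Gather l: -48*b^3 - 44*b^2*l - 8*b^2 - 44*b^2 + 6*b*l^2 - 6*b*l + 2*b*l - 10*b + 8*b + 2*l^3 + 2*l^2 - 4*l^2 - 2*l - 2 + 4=-48*b^3 - 52*b^2 - 2*b + 2*l^3 + l^2*(6*b - 2) + l*(-44*b^2 - 4*b - 2) + 2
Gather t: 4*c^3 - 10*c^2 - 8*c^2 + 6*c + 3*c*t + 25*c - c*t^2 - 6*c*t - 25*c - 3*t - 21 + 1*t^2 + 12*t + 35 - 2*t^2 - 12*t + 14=4*c^3 - 18*c^2 + 6*c + t^2*(-c - 1) + t*(-3*c - 3) + 28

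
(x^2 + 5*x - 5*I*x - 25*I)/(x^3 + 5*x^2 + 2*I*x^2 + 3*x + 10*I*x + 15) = (x - 5*I)/(x^2 + 2*I*x + 3)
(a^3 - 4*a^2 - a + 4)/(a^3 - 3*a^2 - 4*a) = (a - 1)/a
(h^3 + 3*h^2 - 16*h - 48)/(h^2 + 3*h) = h - 16/h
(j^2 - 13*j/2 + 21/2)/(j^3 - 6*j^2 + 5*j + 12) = (j - 7/2)/(j^2 - 3*j - 4)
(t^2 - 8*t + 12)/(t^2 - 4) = (t - 6)/(t + 2)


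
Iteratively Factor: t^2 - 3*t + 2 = (t - 1)*(t - 2)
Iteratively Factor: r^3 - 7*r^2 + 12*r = (r)*(r^2 - 7*r + 12) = r*(r - 3)*(r - 4)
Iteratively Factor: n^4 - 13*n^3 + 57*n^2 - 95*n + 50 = (n - 5)*(n^3 - 8*n^2 + 17*n - 10) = (n - 5)*(n - 1)*(n^2 - 7*n + 10) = (n - 5)*(n - 2)*(n - 1)*(n - 5)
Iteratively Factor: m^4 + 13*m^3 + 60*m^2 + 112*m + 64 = (m + 4)*(m^3 + 9*m^2 + 24*m + 16) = (m + 4)^2*(m^2 + 5*m + 4) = (m + 4)^3*(m + 1)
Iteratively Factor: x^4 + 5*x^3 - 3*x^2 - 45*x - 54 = (x + 3)*(x^3 + 2*x^2 - 9*x - 18) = (x + 3)^2*(x^2 - x - 6) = (x - 3)*(x + 3)^2*(x + 2)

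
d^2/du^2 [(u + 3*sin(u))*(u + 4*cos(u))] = -3*u*sin(u) - 4*u*cos(u) - 8*sin(u) - 24*sin(2*u) + 6*cos(u) + 2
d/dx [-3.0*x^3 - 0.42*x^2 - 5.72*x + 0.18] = -9.0*x^2 - 0.84*x - 5.72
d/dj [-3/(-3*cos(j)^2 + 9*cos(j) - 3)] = (2*cos(j) - 3)*sin(j)/(cos(j)^2 - 3*cos(j) + 1)^2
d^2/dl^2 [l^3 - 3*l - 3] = 6*l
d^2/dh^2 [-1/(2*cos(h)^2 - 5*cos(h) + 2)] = (-16*sin(h)^4 + 17*sin(h)^2 - 95*cos(h)/2 + 15*cos(3*h)/2 + 41)/(2*sin(h)^2 + 5*cos(h) - 4)^3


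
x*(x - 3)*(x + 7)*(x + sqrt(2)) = x^4 + sqrt(2)*x^3 + 4*x^3 - 21*x^2 + 4*sqrt(2)*x^2 - 21*sqrt(2)*x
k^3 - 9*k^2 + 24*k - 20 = (k - 5)*(k - 2)^2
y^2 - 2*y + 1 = (y - 1)^2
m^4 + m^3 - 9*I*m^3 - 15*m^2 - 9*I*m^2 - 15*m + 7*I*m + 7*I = (m + 1)*(m - 7*I)*(m - I)^2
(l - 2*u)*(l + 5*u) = l^2 + 3*l*u - 10*u^2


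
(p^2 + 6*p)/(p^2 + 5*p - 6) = p/(p - 1)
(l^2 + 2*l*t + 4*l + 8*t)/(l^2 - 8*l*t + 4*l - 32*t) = (-l - 2*t)/(-l + 8*t)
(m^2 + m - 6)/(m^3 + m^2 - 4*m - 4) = (m + 3)/(m^2 + 3*m + 2)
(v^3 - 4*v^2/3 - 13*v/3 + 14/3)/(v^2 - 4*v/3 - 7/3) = (v^2 + v - 2)/(v + 1)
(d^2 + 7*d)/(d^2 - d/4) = 4*(d + 7)/(4*d - 1)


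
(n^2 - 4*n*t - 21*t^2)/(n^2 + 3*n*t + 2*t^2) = (n^2 - 4*n*t - 21*t^2)/(n^2 + 3*n*t + 2*t^2)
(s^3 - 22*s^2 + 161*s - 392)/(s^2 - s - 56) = (s^2 - 14*s + 49)/(s + 7)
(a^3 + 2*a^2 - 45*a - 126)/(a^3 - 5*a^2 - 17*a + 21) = (a + 6)/(a - 1)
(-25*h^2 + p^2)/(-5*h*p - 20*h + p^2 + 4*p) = (5*h + p)/(p + 4)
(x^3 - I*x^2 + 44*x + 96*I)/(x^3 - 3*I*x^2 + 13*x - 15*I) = (x^2 - 4*I*x + 32)/(x^2 - 6*I*x - 5)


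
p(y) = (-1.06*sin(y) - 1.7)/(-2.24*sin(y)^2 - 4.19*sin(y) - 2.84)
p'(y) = (4.48*sin(y)*cos(y) + 4.19*cos(y))*(-1.06*sin(y) - 1.7)/(-2.24*sin(y)^2 - 4.19*sin(y) - 2.84)^2 - 1.06*cos(y)/(-2.24*sin(y)^2 - 4.19*sin(y) - 2.84) = (-7.616*sin(y) + 1.1872*cos(2*y) - 5.2998)*cos(y)/(2.24*sin(y)^2 + 4.19*sin(y) + 2.84)^2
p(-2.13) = 0.89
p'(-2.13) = -0.42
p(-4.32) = 0.31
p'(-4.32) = 0.07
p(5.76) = 0.90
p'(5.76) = -0.46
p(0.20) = 0.51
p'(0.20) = -0.40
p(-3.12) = 0.61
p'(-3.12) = 0.52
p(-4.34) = 0.31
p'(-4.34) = 0.06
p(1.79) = 0.30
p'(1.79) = 0.04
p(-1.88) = 0.78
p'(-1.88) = -0.39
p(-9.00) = 0.85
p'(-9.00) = 0.56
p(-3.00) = 0.68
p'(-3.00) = 0.58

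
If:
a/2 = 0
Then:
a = 0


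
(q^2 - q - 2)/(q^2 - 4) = (q + 1)/(q + 2)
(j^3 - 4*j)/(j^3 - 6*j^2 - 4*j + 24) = j/(j - 6)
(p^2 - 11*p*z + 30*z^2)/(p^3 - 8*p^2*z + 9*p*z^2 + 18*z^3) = (-p + 5*z)/(-p^2 + 2*p*z + 3*z^2)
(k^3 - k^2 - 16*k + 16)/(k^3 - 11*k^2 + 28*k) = (k^2 + 3*k - 4)/(k*(k - 7))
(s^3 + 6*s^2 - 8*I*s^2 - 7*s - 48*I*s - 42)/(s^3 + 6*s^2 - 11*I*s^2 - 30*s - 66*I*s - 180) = (s^2 - 8*I*s - 7)/(s^2 - 11*I*s - 30)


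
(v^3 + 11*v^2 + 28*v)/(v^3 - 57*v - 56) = v*(v + 4)/(v^2 - 7*v - 8)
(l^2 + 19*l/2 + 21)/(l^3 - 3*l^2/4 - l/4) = 2*(2*l^2 + 19*l + 42)/(l*(4*l^2 - 3*l - 1))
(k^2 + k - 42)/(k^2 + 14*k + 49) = (k - 6)/(k + 7)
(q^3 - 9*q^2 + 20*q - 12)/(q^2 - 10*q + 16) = (q^2 - 7*q + 6)/(q - 8)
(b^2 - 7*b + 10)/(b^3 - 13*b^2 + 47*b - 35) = (b - 2)/(b^2 - 8*b + 7)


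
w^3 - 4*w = w*(w - 2)*(w + 2)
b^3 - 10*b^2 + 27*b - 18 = (b - 6)*(b - 3)*(b - 1)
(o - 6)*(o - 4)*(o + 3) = o^3 - 7*o^2 - 6*o + 72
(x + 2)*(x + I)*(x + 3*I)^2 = x^4 + 2*x^3 + 7*I*x^3 - 15*x^2 + 14*I*x^2 - 30*x - 9*I*x - 18*I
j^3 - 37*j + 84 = (j - 4)*(j - 3)*(j + 7)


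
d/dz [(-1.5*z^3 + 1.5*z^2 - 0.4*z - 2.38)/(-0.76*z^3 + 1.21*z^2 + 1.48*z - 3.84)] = (-4.44089209850063e-16*z^5 - 0.675*z^4 - 5.048*z^3 + 14.5576*z^2 - 5.7604*z + 5.0584)/(0.5776*z^6 - 1.8392*z^5 - 0.7855*z^4 + 9.4184*z^3 - 7.1024*z^2 - 11.3664*z + 14.7456)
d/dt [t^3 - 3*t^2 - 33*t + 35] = 3*t^2 - 6*t - 33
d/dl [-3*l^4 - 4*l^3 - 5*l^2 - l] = -12*l^3 - 12*l^2 - 10*l - 1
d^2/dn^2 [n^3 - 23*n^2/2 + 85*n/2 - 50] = 6*n - 23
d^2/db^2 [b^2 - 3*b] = 2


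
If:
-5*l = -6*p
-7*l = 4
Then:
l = -4/7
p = -10/21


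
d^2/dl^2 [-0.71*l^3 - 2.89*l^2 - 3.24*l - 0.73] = -4.26*l - 5.78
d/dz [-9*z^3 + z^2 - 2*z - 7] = -27*z^2 + 2*z - 2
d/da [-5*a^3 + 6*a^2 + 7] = 3*a*(4 - 5*a)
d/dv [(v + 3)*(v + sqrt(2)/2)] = 2*v + sqrt(2)/2 + 3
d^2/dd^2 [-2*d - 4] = 0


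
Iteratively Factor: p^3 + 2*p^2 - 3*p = (p)*(p^2 + 2*p - 3) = p*(p + 3)*(p - 1)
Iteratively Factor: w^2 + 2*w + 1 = (w + 1)*(w + 1)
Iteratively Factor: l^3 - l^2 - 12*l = (l)*(l^2 - l - 12) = l*(l + 3)*(l - 4)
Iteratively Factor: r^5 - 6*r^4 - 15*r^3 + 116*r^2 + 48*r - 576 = (r + 3)*(r^4 - 9*r^3 + 12*r^2 + 80*r - 192) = (r - 4)*(r + 3)*(r^3 - 5*r^2 - 8*r + 48) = (r - 4)^2*(r + 3)*(r^2 - r - 12) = (r - 4)^2*(r + 3)^2*(r - 4)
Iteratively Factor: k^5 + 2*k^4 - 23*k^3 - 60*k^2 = (k - 5)*(k^4 + 7*k^3 + 12*k^2) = k*(k - 5)*(k^3 + 7*k^2 + 12*k) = k*(k - 5)*(k + 4)*(k^2 + 3*k) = k^2*(k - 5)*(k + 4)*(k + 3)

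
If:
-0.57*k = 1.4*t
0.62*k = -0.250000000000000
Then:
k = -0.40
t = 0.16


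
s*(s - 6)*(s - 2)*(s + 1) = s^4 - 7*s^3 + 4*s^2 + 12*s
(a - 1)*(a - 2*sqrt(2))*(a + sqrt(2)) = a^3 - sqrt(2)*a^2 - a^2 - 4*a + sqrt(2)*a + 4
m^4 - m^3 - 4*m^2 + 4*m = m*(m - 2)*(m - 1)*(m + 2)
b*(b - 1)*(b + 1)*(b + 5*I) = b^4 + 5*I*b^3 - b^2 - 5*I*b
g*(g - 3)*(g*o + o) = g^3*o - 2*g^2*o - 3*g*o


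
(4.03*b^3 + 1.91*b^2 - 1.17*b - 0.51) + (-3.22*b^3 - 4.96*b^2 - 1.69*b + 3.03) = 0.81*b^3 - 3.05*b^2 - 2.86*b + 2.52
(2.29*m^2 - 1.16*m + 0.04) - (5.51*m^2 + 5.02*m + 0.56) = -3.22*m^2 - 6.18*m - 0.52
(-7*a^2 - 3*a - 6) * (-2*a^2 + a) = 14*a^4 - a^3 + 9*a^2 - 6*a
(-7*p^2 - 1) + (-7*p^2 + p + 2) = -14*p^2 + p + 1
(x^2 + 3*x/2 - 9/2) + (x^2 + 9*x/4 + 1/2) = 2*x^2 + 15*x/4 - 4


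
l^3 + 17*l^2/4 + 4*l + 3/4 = (l + 1/4)*(l + 1)*(l + 3)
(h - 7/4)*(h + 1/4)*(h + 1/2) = h^3 - h^2 - 19*h/16 - 7/32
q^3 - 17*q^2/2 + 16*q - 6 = (q - 6)*(q - 2)*(q - 1/2)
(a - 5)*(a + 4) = a^2 - a - 20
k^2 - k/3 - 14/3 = (k - 7/3)*(k + 2)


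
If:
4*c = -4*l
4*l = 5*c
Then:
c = 0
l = 0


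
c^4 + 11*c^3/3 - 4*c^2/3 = c^2*(c - 1/3)*(c + 4)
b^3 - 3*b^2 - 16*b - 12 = (b - 6)*(b + 1)*(b + 2)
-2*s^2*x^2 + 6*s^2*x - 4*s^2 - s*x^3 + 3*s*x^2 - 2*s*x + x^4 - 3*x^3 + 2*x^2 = (-2*s + x)*(s + x)*(x - 2)*(x - 1)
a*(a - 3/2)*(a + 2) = a^3 + a^2/2 - 3*a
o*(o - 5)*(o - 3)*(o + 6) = o^4 - 2*o^3 - 33*o^2 + 90*o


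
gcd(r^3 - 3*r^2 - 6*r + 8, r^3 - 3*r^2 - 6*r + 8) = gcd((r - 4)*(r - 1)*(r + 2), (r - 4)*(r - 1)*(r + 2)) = r^3 - 3*r^2 - 6*r + 8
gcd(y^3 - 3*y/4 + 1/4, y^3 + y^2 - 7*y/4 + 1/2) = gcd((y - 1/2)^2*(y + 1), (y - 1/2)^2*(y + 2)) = y^2 - y + 1/4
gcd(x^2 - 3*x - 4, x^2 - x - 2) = x + 1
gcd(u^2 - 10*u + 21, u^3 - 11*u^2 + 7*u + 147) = u - 7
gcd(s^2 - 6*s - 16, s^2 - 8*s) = s - 8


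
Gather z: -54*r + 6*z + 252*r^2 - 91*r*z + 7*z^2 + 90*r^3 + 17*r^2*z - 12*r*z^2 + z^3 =90*r^3 + 252*r^2 - 54*r + z^3 + z^2*(7 - 12*r) + z*(17*r^2 - 91*r + 6)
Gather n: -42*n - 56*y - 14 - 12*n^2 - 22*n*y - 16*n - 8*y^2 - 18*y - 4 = -12*n^2 + n*(-22*y - 58) - 8*y^2 - 74*y - 18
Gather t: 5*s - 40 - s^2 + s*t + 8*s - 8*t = -s^2 + 13*s + t*(s - 8) - 40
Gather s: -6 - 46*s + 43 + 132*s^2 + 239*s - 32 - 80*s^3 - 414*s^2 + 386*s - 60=-80*s^3 - 282*s^2 + 579*s - 55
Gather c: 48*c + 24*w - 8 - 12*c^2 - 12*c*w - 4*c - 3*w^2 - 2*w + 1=-12*c^2 + c*(44 - 12*w) - 3*w^2 + 22*w - 7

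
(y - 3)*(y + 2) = y^2 - y - 6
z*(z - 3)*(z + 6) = z^3 + 3*z^2 - 18*z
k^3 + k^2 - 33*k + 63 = (k - 3)^2*(k + 7)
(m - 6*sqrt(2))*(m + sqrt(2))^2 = m^3 - 4*sqrt(2)*m^2 - 22*m - 12*sqrt(2)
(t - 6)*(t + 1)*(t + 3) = t^3 - 2*t^2 - 21*t - 18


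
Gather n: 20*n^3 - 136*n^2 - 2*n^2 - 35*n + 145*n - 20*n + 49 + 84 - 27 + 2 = 20*n^3 - 138*n^2 + 90*n + 108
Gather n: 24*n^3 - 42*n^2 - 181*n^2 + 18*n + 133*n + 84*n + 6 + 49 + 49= 24*n^3 - 223*n^2 + 235*n + 104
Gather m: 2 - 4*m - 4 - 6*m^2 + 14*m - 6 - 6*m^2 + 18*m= -12*m^2 + 28*m - 8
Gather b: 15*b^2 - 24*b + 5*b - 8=15*b^2 - 19*b - 8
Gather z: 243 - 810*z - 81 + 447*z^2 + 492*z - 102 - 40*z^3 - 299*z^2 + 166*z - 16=-40*z^3 + 148*z^2 - 152*z + 44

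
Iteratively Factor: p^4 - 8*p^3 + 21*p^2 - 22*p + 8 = (p - 4)*(p^3 - 4*p^2 + 5*p - 2) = (p - 4)*(p - 1)*(p^2 - 3*p + 2) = (p - 4)*(p - 2)*(p - 1)*(p - 1)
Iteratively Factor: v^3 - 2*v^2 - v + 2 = (v + 1)*(v^2 - 3*v + 2) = (v - 1)*(v + 1)*(v - 2)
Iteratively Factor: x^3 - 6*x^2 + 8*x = (x - 2)*(x^2 - 4*x) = (x - 4)*(x - 2)*(x)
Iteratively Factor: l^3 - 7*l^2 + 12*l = (l - 3)*(l^2 - 4*l) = (l - 4)*(l - 3)*(l)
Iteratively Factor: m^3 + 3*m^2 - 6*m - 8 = (m - 2)*(m^2 + 5*m + 4) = (m - 2)*(m + 1)*(m + 4)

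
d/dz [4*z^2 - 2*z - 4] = 8*z - 2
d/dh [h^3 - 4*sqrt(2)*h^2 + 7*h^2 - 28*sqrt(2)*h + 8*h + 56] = 3*h^2 - 8*sqrt(2)*h + 14*h - 28*sqrt(2) + 8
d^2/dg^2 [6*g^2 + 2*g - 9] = 12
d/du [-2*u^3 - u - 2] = -6*u^2 - 1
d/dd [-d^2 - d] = -2*d - 1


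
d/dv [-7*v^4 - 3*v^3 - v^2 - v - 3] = -28*v^3 - 9*v^2 - 2*v - 1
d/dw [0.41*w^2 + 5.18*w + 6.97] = 0.82*w + 5.18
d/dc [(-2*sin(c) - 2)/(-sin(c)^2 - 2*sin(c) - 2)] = -2*(sin(c) + 2)*sin(c)*cos(c)/(sin(c)^2 + 2*sin(c) + 2)^2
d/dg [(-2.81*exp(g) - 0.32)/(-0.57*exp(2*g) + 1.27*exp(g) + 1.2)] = (-(1.14*exp(g) - 1.27)*(2.81*exp(g) + 0.32) + 1.6017*exp(2*g) - 3.5687*exp(g) - 3.372)*exp(g)/(-0.57*exp(2*g) + 1.27*exp(g) + 1.2)^2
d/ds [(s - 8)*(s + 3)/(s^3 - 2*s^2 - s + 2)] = ((s - 8)*(s + 3)*(-3*s^2 + 4*s + 1) + (2*s - 5)*(s^3 - 2*s^2 - s + 2))/(s^3 - 2*s^2 - s + 2)^2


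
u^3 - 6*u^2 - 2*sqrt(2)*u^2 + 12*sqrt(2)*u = u*(u - 6)*(u - 2*sqrt(2))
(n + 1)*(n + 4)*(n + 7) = n^3 + 12*n^2 + 39*n + 28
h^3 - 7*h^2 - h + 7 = (h - 7)*(h - 1)*(h + 1)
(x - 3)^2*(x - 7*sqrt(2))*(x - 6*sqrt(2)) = x^4 - 13*sqrt(2)*x^3 - 6*x^3 + 93*x^2 + 78*sqrt(2)*x^2 - 504*x - 117*sqrt(2)*x + 756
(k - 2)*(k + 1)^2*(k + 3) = k^4 + 3*k^3 - 3*k^2 - 11*k - 6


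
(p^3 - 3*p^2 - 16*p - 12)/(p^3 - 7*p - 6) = (p - 6)/(p - 3)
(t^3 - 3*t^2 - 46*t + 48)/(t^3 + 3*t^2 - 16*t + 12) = (t - 8)/(t - 2)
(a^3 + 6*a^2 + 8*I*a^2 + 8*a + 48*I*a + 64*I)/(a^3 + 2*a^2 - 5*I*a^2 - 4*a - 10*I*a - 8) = (a^2 + a*(4 + 8*I) + 32*I)/(a^2 - 5*I*a - 4)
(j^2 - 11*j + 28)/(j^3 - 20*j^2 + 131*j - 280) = (j - 4)/(j^2 - 13*j + 40)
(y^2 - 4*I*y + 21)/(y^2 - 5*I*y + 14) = (y + 3*I)/(y + 2*I)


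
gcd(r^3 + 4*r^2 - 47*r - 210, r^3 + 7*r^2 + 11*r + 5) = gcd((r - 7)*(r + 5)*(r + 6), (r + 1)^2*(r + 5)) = r + 5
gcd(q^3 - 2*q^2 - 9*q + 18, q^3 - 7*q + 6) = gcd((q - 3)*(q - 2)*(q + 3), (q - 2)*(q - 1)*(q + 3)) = q^2 + q - 6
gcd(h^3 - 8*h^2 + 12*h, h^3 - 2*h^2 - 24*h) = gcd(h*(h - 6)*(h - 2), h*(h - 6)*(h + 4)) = h^2 - 6*h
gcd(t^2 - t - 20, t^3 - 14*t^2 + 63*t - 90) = t - 5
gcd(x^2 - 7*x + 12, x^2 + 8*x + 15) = 1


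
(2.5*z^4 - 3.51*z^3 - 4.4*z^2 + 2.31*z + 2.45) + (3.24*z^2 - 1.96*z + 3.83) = 2.5*z^4 - 3.51*z^3 - 1.16*z^2 + 0.35*z + 6.28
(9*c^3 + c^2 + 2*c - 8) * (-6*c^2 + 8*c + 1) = -54*c^5 + 66*c^4 + 5*c^3 + 65*c^2 - 62*c - 8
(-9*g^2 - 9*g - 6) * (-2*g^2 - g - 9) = 18*g^4 + 27*g^3 + 102*g^2 + 87*g + 54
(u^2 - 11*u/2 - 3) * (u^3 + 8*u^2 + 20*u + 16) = u^5 + 5*u^4/2 - 27*u^3 - 118*u^2 - 148*u - 48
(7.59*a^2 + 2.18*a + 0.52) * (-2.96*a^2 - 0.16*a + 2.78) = -22.4664*a^4 - 7.6672*a^3 + 19.2122*a^2 + 5.9772*a + 1.4456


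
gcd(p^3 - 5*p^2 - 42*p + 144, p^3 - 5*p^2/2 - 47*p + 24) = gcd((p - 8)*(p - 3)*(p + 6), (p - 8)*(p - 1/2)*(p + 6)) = p^2 - 2*p - 48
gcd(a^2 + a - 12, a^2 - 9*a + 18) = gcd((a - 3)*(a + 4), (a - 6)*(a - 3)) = a - 3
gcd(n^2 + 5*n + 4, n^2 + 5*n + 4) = n^2 + 5*n + 4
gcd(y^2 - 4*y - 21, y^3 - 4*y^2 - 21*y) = y^2 - 4*y - 21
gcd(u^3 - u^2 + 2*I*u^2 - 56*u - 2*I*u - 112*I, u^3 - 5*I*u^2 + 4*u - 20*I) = u + 2*I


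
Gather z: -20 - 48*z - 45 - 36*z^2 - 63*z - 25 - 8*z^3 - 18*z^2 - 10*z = -8*z^3 - 54*z^2 - 121*z - 90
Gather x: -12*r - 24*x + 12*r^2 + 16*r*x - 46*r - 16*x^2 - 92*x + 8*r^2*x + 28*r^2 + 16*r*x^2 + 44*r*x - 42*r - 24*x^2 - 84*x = 40*r^2 - 100*r + x^2*(16*r - 40) + x*(8*r^2 + 60*r - 200)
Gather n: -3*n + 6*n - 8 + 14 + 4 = 3*n + 10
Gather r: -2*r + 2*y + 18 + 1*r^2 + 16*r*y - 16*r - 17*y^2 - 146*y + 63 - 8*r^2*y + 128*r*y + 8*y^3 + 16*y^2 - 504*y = r^2*(1 - 8*y) + r*(144*y - 18) + 8*y^3 - y^2 - 648*y + 81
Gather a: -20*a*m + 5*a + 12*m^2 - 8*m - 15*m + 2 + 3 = a*(5 - 20*m) + 12*m^2 - 23*m + 5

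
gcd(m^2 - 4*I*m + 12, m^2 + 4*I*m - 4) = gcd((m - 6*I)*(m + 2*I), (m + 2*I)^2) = m + 2*I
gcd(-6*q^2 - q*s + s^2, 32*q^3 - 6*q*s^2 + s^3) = 2*q + s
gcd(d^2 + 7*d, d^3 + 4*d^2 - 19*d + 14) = d + 7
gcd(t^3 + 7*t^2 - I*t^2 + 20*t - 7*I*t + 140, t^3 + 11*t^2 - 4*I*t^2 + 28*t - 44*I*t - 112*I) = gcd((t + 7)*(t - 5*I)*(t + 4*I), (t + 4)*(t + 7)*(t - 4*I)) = t + 7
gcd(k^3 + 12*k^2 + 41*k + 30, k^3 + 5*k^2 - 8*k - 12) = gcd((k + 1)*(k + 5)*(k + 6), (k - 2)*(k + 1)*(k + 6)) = k^2 + 7*k + 6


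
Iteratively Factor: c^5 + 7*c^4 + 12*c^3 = (c)*(c^4 + 7*c^3 + 12*c^2) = c^2*(c^3 + 7*c^2 + 12*c) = c^3*(c^2 + 7*c + 12) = c^3*(c + 4)*(c + 3)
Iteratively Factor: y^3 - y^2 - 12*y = (y + 3)*(y^2 - 4*y) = (y - 4)*(y + 3)*(y)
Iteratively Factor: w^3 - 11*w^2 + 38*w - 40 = (w - 2)*(w^2 - 9*w + 20) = (w - 4)*(w - 2)*(w - 5)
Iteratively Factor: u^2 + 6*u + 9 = (u + 3)*(u + 3)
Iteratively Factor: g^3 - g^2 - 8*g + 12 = (g - 2)*(g^2 + g - 6) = (g - 2)^2*(g + 3)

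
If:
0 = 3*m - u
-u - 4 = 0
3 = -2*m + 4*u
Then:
No Solution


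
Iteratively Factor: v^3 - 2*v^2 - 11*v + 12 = (v - 1)*(v^2 - v - 12) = (v - 1)*(v + 3)*(v - 4)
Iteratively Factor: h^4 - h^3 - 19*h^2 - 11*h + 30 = (h + 2)*(h^3 - 3*h^2 - 13*h + 15) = (h + 2)*(h + 3)*(h^2 - 6*h + 5) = (h - 5)*(h + 2)*(h + 3)*(h - 1)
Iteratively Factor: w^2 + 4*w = (w + 4)*(w)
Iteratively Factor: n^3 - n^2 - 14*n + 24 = (n + 4)*(n^2 - 5*n + 6) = (n - 2)*(n + 4)*(n - 3)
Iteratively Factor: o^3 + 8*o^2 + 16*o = (o)*(o^2 + 8*o + 16) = o*(o + 4)*(o + 4)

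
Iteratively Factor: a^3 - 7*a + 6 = (a - 2)*(a^2 + 2*a - 3) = (a - 2)*(a - 1)*(a + 3)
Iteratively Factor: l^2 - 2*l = (l)*(l - 2)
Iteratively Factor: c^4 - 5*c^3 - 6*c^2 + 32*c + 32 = (c + 1)*(c^3 - 6*c^2 + 32) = (c - 4)*(c + 1)*(c^2 - 2*c - 8) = (c - 4)^2*(c + 1)*(c + 2)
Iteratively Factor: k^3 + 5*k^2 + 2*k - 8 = (k - 1)*(k^2 + 6*k + 8) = (k - 1)*(k + 2)*(k + 4)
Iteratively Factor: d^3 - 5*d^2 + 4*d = (d - 1)*(d^2 - 4*d) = d*(d - 1)*(d - 4)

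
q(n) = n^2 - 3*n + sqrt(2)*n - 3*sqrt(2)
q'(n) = 2*n - 3 + sqrt(2)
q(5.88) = 21.01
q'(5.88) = 10.17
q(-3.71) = 15.40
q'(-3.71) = -9.01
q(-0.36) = -3.54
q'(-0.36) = -2.31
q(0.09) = -4.38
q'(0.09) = -1.41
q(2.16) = -3.00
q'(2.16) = 2.73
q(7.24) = 36.69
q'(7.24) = 12.89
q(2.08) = -3.21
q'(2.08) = 2.57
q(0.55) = -4.81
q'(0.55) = -0.49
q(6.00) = 22.24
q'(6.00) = 10.41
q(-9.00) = 91.03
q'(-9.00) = -19.59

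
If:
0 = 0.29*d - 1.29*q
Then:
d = 4.44827586206897*q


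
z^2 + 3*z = z*(z + 3)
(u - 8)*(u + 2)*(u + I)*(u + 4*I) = u^4 - 6*u^3 + 5*I*u^3 - 20*u^2 - 30*I*u^2 + 24*u - 80*I*u + 64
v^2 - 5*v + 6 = (v - 3)*(v - 2)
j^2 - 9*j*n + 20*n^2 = (j - 5*n)*(j - 4*n)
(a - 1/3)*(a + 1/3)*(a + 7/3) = a^3 + 7*a^2/3 - a/9 - 7/27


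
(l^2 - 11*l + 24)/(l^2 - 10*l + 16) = (l - 3)/(l - 2)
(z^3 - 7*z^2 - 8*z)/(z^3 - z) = (z - 8)/(z - 1)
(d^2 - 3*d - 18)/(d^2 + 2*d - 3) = (d - 6)/(d - 1)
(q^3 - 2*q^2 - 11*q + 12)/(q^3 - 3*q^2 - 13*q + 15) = (q - 4)/(q - 5)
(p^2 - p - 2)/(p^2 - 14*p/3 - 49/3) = 3*(-p^2 + p + 2)/(-3*p^2 + 14*p + 49)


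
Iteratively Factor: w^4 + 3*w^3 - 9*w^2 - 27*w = (w + 3)*(w^3 - 9*w) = w*(w + 3)*(w^2 - 9) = w*(w + 3)^2*(w - 3)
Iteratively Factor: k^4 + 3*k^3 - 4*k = (k)*(k^3 + 3*k^2 - 4) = k*(k - 1)*(k^2 + 4*k + 4) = k*(k - 1)*(k + 2)*(k + 2)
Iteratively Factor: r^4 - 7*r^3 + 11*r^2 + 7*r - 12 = (r - 3)*(r^3 - 4*r^2 - r + 4) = (r - 3)*(r - 1)*(r^2 - 3*r - 4) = (r - 3)*(r - 1)*(r + 1)*(r - 4)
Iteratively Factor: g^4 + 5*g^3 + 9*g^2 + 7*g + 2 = (g + 1)*(g^3 + 4*g^2 + 5*g + 2) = (g + 1)^2*(g^2 + 3*g + 2) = (g + 1)^2*(g + 2)*(g + 1)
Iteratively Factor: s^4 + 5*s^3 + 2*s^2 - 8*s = (s - 1)*(s^3 + 6*s^2 + 8*s) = (s - 1)*(s + 2)*(s^2 + 4*s) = s*(s - 1)*(s + 2)*(s + 4)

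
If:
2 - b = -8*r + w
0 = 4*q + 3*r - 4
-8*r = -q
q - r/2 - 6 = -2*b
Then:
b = 18/7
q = 32/35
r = 4/35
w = 12/35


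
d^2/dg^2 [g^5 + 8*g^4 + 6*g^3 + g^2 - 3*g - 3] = 20*g^3 + 96*g^2 + 36*g + 2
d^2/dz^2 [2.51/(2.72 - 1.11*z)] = -6.185142/(1.11*z - 2.72)^3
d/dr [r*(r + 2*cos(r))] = -2*r*sin(r) + 2*r + 2*cos(r)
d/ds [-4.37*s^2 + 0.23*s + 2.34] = 0.23 - 8.74*s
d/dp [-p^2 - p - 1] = -2*p - 1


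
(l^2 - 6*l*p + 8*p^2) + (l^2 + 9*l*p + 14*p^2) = 2*l^2 + 3*l*p + 22*p^2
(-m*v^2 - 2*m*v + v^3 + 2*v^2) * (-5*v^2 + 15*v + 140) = 5*m*v^4 - 5*m*v^3 - 170*m*v^2 - 280*m*v - 5*v^5 + 5*v^4 + 170*v^3 + 280*v^2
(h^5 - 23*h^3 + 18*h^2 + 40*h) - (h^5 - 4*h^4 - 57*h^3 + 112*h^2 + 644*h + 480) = 4*h^4 + 34*h^3 - 94*h^2 - 604*h - 480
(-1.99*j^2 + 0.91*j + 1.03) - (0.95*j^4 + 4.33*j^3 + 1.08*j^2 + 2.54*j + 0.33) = -0.95*j^4 - 4.33*j^3 - 3.07*j^2 - 1.63*j + 0.7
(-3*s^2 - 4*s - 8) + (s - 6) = -3*s^2 - 3*s - 14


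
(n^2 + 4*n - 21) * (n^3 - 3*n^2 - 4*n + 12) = n^5 + n^4 - 37*n^3 + 59*n^2 + 132*n - 252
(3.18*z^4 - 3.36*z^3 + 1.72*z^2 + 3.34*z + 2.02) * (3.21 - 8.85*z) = -28.143*z^5 + 39.9438*z^4 - 26.0076*z^3 - 24.0378*z^2 - 7.1556*z + 6.4842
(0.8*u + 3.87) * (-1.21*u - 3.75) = -0.968*u^2 - 7.6827*u - 14.5125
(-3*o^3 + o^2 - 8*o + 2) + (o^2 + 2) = -3*o^3 + 2*o^2 - 8*o + 4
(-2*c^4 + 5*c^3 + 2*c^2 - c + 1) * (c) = -2*c^5 + 5*c^4 + 2*c^3 - c^2 + c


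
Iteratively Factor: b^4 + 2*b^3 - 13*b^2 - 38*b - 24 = (b + 3)*(b^3 - b^2 - 10*b - 8) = (b + 2)*(b + 3)*(b^2 - 3*b - 4) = (b + 1)*(b + 2)*(b + 3)*(b - 4)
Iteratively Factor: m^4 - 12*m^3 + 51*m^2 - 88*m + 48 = (m - 4)*(m^3 - 8*m^2 + 19*m - 12) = (m - 4)^2*(m^2 - 4*m + 3) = (m - 4)^2*(m - 1)*(m - 3)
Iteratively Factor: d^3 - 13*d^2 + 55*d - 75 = (d - 5)*(d^2 - 8*d + 15) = (d - 5)*(d - 3)*(d - 5)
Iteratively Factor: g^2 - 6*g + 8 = (g - 4)*(g - 2)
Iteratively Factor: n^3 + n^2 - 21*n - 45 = (n - 5)*(n^2 + 6*n + 9) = (n - 5)*(n + 3)*(n + 3)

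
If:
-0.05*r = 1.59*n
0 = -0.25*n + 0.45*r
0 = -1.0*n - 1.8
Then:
No Solution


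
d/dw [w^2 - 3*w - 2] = 2*w - 3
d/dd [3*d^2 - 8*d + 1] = 6*d - 8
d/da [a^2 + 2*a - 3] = 2*a + 2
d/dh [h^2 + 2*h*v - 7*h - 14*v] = 2*h + 2*v - 7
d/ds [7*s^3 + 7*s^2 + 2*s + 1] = 21*s^2 + 14*s + 2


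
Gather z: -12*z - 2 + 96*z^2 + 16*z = 96*z^2 + 4*z - 2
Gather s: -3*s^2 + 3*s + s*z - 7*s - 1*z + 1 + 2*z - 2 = -3*s^2 + s*(z - 4) + z - 1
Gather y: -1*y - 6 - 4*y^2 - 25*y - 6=-4*y^2 - 26*y - 12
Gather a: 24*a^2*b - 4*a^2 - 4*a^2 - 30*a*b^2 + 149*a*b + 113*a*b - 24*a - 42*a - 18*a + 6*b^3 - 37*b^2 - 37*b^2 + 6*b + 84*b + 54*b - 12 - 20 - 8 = a^2*(24*b - 8) + a*(-30*b^2 + 262*b - 84) + 6*b^3 - 74*b^2 + 144*b - 40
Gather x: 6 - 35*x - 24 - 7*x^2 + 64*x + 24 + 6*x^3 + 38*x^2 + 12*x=6*x^3 + 31*x^2 + 41*x + 6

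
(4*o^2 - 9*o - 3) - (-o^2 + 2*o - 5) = 5*o^2 - 11*o + 2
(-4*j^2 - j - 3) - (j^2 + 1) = -5*j^2 - j - 4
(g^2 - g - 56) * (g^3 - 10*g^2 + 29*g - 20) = g^5 - 11*g^4 - 17*g^3 + 511*g^2 - 1604*g + 1120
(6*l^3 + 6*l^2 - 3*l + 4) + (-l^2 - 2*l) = 6*l^3 + 5*l^2 - 5*l + 4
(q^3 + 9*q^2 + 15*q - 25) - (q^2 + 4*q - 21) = q^3 + 8*q^2 + 11*q - 4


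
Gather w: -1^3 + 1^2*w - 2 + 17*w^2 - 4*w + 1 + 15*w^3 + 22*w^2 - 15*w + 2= 15*w^3 + 39*w^2 - 18*w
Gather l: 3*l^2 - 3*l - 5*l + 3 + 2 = 3*l^2 - 8*l + 5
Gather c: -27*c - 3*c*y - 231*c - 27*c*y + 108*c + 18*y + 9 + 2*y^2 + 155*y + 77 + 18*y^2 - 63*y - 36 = c*(-30*y - 150) + 20*y^2 + 110*y + 50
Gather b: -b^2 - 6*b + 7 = -b^2 - 6*b + 7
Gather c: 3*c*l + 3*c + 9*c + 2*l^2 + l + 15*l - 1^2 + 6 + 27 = c*(3*l + 12) + 2*l^2 + 16*l + 32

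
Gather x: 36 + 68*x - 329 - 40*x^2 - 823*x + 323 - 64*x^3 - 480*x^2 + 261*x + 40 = -64*x^3 - 520*x^2 - 494*x + 70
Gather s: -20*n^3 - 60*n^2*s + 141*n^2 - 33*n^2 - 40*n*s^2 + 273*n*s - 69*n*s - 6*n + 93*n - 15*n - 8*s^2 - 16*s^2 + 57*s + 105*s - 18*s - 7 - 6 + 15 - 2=-20*n^3 + 108*n^2 + 72*n + s^2*(-40*n - 24) + s*(-60*n^2 + 204*n + 144)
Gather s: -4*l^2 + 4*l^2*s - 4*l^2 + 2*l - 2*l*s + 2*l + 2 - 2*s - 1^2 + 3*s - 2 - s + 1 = -8*l^2 + 4*l + s*(4*l^2 - 2*l)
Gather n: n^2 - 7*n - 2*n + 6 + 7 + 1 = n^2 - 9*n + 14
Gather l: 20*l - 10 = 20*l - 10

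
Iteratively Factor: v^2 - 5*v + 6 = (v - 2)*(v - 3)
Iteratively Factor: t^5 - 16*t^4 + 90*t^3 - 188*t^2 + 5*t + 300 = (t - 4)*(t^4 - 12*t^3 + 42*t^2 - 20*t - 75) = (t - 4)*(t + 1)*(t^3 - 13*t^2 + 55*t - 75) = (t - 5)*(t - 4)*(t + 1)*(t^2 - 8*t + 15) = (t - 5)^2*(t - 4)*(t + 1)*(t - 3)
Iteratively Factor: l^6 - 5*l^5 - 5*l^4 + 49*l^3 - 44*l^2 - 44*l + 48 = (l - 2)*(l^5 - 3*l^4 - 11*l^3 + 27*l^2 + 10*l - 24) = (l - 2)*(l + 3)*(l^4 - 6*l^3 + 7*l^2 + 6*l - 8) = (l - 2)^2*(l + 3)*(l^3 - 4*l^2 - l + 4) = (l - 2)^2*(l + 1)*(l + 3)*(l^2 - 5*l + 4) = (l - 4)*(l - 2)^2*(l + 1)*(l + 3)*(l - 1)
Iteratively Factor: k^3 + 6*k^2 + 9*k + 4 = (k + 1)*(k^2 + 5*k + 4) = (k + 1)*(k + 4)*(k + 1)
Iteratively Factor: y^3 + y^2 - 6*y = (y + 3)*(y^2 - 2*y) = y*(y + 3)*(y - 2)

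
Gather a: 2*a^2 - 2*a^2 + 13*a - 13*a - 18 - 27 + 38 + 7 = 0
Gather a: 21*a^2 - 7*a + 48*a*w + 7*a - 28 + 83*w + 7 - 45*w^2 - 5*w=21*a^2 + 48*a*w - 45*w^2 + 78*w - 21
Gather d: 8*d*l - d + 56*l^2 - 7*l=d*(8*l - 1) + 56*l^2 - 7*l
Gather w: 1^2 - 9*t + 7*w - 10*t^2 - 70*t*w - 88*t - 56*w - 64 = -10*t^2 - 97*t + w*(-70*t - 49) - 63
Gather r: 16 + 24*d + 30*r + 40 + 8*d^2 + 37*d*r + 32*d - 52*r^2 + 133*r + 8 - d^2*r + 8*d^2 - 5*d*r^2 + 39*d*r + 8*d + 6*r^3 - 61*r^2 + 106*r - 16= 16*d^2 + 64*d + 6*r^3 + r^2*(-5*d - 113) + r*(-d^2 + 76*d + 269) + 48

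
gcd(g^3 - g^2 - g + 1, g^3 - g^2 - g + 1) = g^3 - g^2 - g + 1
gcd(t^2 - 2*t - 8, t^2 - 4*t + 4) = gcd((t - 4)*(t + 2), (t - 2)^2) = 1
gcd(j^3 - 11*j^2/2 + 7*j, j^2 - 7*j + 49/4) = j - 7/2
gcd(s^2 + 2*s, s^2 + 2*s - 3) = 1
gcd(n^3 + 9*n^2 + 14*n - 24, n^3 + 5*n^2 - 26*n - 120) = n^2 + 10*n + 24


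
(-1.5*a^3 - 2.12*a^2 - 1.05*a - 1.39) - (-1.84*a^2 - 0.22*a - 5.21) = -1.5*a^3 - 0.28*a^2 - 0.83*a + 3.82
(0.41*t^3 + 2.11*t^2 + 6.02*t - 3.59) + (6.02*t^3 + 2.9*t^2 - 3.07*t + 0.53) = 6.43*t^3 + 5.01*t^2 + 2.95*t - 3.06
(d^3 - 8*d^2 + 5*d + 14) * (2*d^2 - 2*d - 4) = 2*d^5 - 18*d^4 + 22*d^3 + 50*d^2 - 48*d - 56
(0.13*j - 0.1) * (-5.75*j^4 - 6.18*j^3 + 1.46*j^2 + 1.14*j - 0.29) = -0.7475*j^5 - 0.2284*j^4 + 0.8078*j^3 + 0.00220000000000001*j^2 - 0.1517*j + 0.029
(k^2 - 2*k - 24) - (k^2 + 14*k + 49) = -16*k - 73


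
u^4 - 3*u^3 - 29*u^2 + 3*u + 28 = (u - 7)*(u - 1)*(u + 1)*(u + 4)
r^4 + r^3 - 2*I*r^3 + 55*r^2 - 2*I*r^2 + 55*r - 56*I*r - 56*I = (r + 1)*(r - 8*I)*(r - I)*(r + 7*I)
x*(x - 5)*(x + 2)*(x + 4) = x^4 + x^3 - 22*x^2 - 40*x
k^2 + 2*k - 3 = (k - 1)*(k + 3)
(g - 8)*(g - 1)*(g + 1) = g^3 - 8*g^2 - g + 8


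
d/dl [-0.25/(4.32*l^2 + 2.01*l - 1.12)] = (2.16*l + 0.5025)/(4.32*l^2 + 2.01*l - 1.12)^2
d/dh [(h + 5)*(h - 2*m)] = 2*h - 2*m + 5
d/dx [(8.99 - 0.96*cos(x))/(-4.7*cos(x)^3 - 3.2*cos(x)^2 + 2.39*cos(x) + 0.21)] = (9.024*cos(x)^3 - 123.687*cos(x)^2 - 57.536*cos(x) + 21.6877)*sin(x)/(22.09*cos(x)^6 + 30.08*cos(x)^5 - 12.226*cos(x)^4 - 17.27*cos(x)^3 + 4.3681*cos(x)^2 + 1.0038*cos(x) + 0.0441)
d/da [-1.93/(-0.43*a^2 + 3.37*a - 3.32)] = (6.5041 - 1.6598*a)/(0.43*a^2 - 3.37*a + 3.32)^2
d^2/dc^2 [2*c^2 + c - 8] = 4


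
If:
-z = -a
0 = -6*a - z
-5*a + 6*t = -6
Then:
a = 0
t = -1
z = 0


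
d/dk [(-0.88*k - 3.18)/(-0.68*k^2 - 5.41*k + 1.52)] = (0.5984*k^2 + 4.7608*k - (0.88*k + 3.18)*(1.36*k + 5.41) - 1.3376)/(0.68*k^2 + 5.41*k - 1.52)^2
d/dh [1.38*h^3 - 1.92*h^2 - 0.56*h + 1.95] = 4.14*h^2 - 3.84*h - 0.56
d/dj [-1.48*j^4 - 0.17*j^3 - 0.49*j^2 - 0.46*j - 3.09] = -5.92*j^3 - 0.51*j^2 - 0.98*j - 0.46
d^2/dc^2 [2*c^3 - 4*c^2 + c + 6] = 12*c - 8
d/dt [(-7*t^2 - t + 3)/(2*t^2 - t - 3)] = 3*(3*t^2 + 10*t + 2)/(4*t^4 - 4*t^3 - 11*t^2 + 6*t + 9)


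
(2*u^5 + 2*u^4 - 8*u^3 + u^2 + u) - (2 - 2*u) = 2*u^5 + 2*u^4 - 8*u^3 + u^2 + 3*u - 2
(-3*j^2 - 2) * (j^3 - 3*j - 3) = -3*j^5 + 7*j^3 + 9*j^2 + 6*j + 6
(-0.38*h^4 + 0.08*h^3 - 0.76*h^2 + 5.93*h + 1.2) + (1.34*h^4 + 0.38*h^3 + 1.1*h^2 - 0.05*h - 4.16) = 0.96*h^4 + 0.46*h^3 + 0.34*h^2 + 5.88*h - 2.96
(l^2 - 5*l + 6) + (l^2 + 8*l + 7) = 2*l^2 + 3*l + 13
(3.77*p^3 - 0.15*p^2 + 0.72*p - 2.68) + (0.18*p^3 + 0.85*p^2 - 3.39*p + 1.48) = 3.95*p^3 + 0.7*p^2 - 2.67*p - 1.2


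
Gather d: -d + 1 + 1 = 2 - d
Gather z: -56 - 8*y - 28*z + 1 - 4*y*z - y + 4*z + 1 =-9*y + z*(-4*y - 24) - 54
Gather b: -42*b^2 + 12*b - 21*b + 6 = -42*b^2 - 9*b + 6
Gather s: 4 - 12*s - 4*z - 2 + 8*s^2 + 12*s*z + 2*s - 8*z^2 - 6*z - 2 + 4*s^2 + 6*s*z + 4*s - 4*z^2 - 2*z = 12*s^2 + s*(18*z - 6) - 12*z^2 - 12*z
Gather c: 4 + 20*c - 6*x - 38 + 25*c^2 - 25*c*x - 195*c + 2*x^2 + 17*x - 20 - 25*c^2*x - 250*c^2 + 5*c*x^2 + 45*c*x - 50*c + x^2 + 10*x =c^2*(-25*x - 225) + c*(5*x^2 + 20*x - 225) + 3*x^2 + 21*x - 54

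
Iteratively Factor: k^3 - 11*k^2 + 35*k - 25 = (k - 5)*(k^2 - 6*k + 5) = (k - 5)^2*(k - 1)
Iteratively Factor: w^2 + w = (w)*(w + 1)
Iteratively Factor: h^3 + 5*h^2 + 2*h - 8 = (h + 4)*(h^2 + h - 2) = (h + 2)*(h + 4)*(h - 1)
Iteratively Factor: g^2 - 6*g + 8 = (g - 4)*(g - 2)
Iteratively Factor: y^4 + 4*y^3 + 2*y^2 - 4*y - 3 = (y + 3)*(y^3 + y^2 - y - 1) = (y - 1)*(y + 3)*(y^2 + 2*y + 1) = (y - 1)*(y + 1)*(y + 3)*(y + 1)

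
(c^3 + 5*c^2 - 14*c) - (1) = c^3 + 5*c^2 - 14*c - 1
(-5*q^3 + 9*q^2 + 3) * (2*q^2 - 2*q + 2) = -10*q^5 + 28*q^4 - 28*q^3 + 24*q^2 - 6*q + 6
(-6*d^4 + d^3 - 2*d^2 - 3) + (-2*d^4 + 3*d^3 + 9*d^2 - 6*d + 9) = -8*d^4 + 4*d^3 + 7*d^2 - 6*d + 6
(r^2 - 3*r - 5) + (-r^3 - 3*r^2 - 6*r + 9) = -r^3 - 2*r^2 - 9*r + 4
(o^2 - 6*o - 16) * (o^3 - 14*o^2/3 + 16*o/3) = o^5 - 32*o^4/3 + 52*o^3/3 + 128*o^2/3 - 256*o/3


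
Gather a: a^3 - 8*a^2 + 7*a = a^3 - 8*a^2 + 7*a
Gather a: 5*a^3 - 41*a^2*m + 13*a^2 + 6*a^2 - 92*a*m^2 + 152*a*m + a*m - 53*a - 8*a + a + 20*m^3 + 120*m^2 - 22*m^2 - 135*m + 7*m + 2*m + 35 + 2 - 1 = 5*a^3 + a^2*(19 - 41*m) + a*(-92*m^2 + 153*m - 60) + 20*m^3 + 98*m^2 - 126*m + 36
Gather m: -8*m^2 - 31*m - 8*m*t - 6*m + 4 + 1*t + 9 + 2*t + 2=-8*m^2 + m*(-8*t - 37) + 3*t + 15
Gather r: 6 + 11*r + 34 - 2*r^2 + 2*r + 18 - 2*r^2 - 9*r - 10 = -4*r^2 + 4*r + 48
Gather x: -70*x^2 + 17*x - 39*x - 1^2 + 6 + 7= -70*x^2 - 22*x + 12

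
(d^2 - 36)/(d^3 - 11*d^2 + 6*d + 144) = (d + 6)/(d^2 - 5*d - 24)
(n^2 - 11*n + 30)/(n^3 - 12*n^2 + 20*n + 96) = (n - 5)/(n^2 - 6*n - 16)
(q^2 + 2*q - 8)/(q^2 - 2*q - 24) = (q - 2)/(q - 6)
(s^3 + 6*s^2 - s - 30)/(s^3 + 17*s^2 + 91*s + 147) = (s^2 + 3*s - 10)/(s^2 + 14*s + 49)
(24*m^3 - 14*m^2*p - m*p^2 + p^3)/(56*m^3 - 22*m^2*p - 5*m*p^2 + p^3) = (-3*m + p)/(-7*m + p)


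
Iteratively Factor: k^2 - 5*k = (k)*(k - 5)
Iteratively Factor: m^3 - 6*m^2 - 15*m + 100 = (m - 5)*(m^2 - m - 20) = (m - 5)*(m + 4)*(m - 5)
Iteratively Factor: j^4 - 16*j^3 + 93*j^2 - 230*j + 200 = (j - 2)*(j^3 - 14*j^2 + 65*j - 100) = (j - 4)*(j - 2)*(j^2 - 10*j + 25) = (j - 5)*(j - 4)*(j - 2)*(j - 5)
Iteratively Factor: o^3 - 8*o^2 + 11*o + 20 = (o - 5)*(o^2 - 3*o - 4) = (o - 5)*(o + 1)*(o - 4)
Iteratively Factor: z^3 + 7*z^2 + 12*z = (z)*(z^2 + 7*z + 12) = z*(z + 4)*(z + 3)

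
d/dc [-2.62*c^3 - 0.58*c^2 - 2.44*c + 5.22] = -7.86*c^2 - 1.16*c - 2.44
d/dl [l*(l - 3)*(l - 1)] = 3*l^2 - 8*l + 3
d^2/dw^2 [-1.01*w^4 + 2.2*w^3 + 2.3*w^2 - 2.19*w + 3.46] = -12.12*w^2 + 13.2*w + 4.6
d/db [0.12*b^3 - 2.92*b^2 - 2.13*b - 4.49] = 0.36*b^2 - 5.84*b - 2.13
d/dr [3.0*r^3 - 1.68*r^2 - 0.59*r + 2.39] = 9.0*r^2 - 3.36*r - 0.59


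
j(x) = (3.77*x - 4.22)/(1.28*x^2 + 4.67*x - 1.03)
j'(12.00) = -0.01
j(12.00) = 0.17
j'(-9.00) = -0.13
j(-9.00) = -0.63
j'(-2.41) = -1.63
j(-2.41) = 2.74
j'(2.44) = 0.04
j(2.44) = 0.28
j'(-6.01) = -0.76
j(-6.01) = -1.57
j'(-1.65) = -0.55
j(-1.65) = 1.99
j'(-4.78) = -4.21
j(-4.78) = -3.77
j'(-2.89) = -3.79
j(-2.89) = 3.94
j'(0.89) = 1.26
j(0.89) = -0.21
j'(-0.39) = 1.54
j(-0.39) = 2.14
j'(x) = (-2.56*x - 4.67)*(3.77*x - 4.22)/(1.28*x^2 + 4.67*x - 1.03)^2 + 3.77/(1.28*x^2 + 4.67*x - 1.03) = (-4.8256*x^2 + 10.8032*x + 15.8243)/(1.6384*x^4 + 11.9552*x^3 + 19.1721*x^2 - 9.6202*x + 1.0609)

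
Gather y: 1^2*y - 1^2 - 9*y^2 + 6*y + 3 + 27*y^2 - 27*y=18*y^2 - 20*y + 2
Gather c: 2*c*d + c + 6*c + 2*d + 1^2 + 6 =c*(2*d + 7) + 2*d + 7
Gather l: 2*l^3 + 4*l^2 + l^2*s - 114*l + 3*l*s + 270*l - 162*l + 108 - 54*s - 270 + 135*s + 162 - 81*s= 2*l^3 + l^2*(s + 4) + l*(3*s - 6)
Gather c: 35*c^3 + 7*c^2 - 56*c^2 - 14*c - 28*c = 35*c^3 - 49*c^2 - 42*c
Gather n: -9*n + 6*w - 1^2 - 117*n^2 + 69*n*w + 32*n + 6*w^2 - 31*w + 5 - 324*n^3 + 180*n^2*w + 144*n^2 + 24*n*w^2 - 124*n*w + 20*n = -324*n^3 + n^2*(180*w + 27) + n*(24*w^2 - 55*w + 43) + 6*w^2 - 25*w + 4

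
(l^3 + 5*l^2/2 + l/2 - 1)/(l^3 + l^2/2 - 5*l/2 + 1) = (l + 1)/(l - 1)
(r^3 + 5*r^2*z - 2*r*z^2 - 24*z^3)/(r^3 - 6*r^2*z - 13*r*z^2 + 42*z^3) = (-r - 4*z)/(-r + 7*z)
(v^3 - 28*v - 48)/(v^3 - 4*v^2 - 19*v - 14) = (v^2 - 2*v - 24)/(v^2 - 6*v - 7)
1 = 1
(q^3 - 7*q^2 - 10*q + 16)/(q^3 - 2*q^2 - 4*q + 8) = (q^2 - 9*q + 8)/(q^2 - 4*q + 4)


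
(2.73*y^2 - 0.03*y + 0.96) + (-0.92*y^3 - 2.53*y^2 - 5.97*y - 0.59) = -0.92*y^3 + 0.2*y^2 - 6.0*y + 0.37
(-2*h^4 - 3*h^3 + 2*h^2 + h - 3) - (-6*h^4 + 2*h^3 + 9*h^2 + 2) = 4*h^4 - 5*h^3 - 7*h^2 + h - 5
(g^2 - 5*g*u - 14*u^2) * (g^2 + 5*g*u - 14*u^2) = g^4 - 53*g^2*u^2 + 196*u^4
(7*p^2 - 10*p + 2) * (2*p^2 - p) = 14*p^4 - 27*p^3 + 14*p^2 - 2*p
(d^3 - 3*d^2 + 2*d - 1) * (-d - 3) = -d^4 + 7*d^2 - 5*d + 3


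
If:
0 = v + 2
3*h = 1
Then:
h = 1/3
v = -2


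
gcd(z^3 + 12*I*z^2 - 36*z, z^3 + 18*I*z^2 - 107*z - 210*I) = z + 6*I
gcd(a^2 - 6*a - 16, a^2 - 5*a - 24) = a - 8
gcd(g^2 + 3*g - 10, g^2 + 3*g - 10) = g^2 + 3*g - 10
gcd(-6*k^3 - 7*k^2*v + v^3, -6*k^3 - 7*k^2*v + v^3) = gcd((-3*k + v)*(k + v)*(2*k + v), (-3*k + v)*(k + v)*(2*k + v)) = -6*k^3 - 7*k^2*v + v^3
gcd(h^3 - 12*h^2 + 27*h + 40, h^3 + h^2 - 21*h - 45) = h - 5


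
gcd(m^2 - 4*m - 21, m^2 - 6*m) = 1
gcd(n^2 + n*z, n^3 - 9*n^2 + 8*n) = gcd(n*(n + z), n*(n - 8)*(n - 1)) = n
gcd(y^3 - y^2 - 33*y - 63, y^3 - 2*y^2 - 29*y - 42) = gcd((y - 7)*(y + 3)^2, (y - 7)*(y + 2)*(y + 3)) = y^2 - 4*y - 21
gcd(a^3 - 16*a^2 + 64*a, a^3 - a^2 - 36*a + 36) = 1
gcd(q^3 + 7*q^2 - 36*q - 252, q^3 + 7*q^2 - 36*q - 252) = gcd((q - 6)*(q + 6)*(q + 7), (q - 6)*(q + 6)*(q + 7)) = q^3 + 7*q^2 - 36*q - 252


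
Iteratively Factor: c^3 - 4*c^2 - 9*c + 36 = (c - 4)*(c^2 - 9) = (c - 4)*(c - 3)*(c + 3)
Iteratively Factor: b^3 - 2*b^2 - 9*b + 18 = (b - 2)*(b^2 - 9) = (b - 3)*(b - 2)*(b + 3)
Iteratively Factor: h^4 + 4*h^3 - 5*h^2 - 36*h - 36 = (h - 3)*(h^3 + 7*h^2 + 16*h + 12) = (h - 3)*(h + 3)*(h^2 + 4*h + 4) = (h - 3)*(h + 2)*(h + 3)*(h + 2)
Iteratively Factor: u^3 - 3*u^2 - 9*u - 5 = (u - 5)*(u^2 + 2*u + 1) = (u - 5)*(u + 1)*(u + 1)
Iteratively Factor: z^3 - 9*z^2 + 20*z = (z)*(z^2 - 9*z + 20) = z*(z - 4)*(z - 5)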